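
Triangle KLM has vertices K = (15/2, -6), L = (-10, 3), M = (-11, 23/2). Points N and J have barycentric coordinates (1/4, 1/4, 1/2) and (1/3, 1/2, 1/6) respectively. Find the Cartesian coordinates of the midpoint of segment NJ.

(-251/48, 77/24)

Barycentric coordinates of the midpoint are the average: (7/24, 3/8, 1/3).
Converting: (7/24)·K + (3/8)·L + (1/3)·M = (-251/48, 77/24).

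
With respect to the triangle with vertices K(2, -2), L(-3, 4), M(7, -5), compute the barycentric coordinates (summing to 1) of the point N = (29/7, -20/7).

Signed area of the reference triangle: [KLM] = ½·(2·(4−(-5)) + (-3)·(-5−(-2)) + 7·(-2−4)) = ½·(18 + 9 − 42) = -15/2.
[NLM] = ½·((29/7)·(4−(-5)) + (-3)·(-5−(-20/7)) + 7·(-20/7−4)) = ½·(261/7 + 45/7 − 48) = -15/7, so the K-coordinate is (-15/7)/(-15/2) = 2/7.
[KNM] = ½·(2·(-20/7−(-5)) + (29/7)·(-5−(-2)) + 7·(-2−(-20/7))) = ½·(30/7 − 87/7 + 6) = -15/14, so the L-coordinate is 1/7.
[KLN] = ½·(2·(4−(-20/7)) + (-3)·(-20/7−(-2)) + (29/7)·(-2−4)) = ½·(96/7 + 18/7 − 174/7) = -30/7, so the M-coordinate is 4/7.

(2/7, 1/7, 4/7)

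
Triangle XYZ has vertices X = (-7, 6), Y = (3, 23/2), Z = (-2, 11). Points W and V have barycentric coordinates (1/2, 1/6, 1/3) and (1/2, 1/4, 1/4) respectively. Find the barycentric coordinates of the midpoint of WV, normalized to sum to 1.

(1/2, 5/24, 7/24)

Since both coordinate triples sum to 1, the midpoint's barycentrics are the componentwise average.
(1/2+1/2)/2 = 1/2; similarly 5/24 and 7/24.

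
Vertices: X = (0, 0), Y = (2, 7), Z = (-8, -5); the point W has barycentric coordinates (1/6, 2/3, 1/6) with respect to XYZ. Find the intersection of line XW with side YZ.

(0, 23/5)

Line XW meets YZ where the X-coordinate vanishes; zeroing W's X-weight and renormalizing leaves Y, Z-weights 2/3 : 1/6 → (4/5, 1/5).
So V = (4/5)·Y + (1/5)·Z = (0, 23/5).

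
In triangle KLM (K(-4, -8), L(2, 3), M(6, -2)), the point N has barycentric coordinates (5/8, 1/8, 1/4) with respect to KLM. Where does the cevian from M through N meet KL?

(-3, -37/6)

Line MN meets KL where the M-coordinate vanishes; zeroing N's M-weight and renormalizing leaves K, L-weights 5/8 : 1/8 → (5/6, 1/6).
So J = (5/6)·K + (1/6)·L = (-3, -37/6).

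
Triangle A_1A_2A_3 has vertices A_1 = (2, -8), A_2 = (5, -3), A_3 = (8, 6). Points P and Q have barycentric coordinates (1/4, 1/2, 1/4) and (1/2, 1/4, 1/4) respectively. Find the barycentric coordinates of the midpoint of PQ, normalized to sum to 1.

(3/8, 3/8, 1/4)

Since both coordinate triples sum to 1, the midpoint's barycentrics are the componentwise average.
(1/4+1/2)/2 = 3/8; similarly 3/8 and 1/4.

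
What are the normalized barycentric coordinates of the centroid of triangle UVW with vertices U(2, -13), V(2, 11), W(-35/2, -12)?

(1/3, 1/3, 1/3)

The centroid is the average of the vertices, so each weight is 1/3.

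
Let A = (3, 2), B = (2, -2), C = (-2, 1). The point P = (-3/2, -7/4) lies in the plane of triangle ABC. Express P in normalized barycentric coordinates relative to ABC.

Signed area of the reference triangle: [ABC] = ½·(3·(-2−1) + 2·(1−2) + (-2)·(2−(-2))) = ½·(-9 − 2 − 8) = -19/2.
[PBC] = ½·((-3/2)·(-2−1) + 2·(1−(-7/4)) + (-2)·(-7/4−(-2))) = ½·(9/2 + 11/2 − 1/2) = 19/4, so the A-coordinate is (19/4)/(-19/2) = -1/2.
[APC] = ½·(3·(-7/4−1) + (-3/2)·(1−2) + (-2)·(2−(-7/4))) = ½·(-33/4 + 3/2 − 15/2) = -57/8, so the B-coordinate is 3/4.
[ABP] = ½·(3·(-2−(-7/4)) + 2·(-7/4−2) + (-3/2)·(2−(-2))) = ½·(-3/4 − 15/2 − 6) = -57/8, so the C-coordinate is 3/4.

(-1/2, 3/4, 3/4)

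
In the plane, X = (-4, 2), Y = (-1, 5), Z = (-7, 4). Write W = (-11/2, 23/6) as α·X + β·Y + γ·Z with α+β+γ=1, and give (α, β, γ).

Signed area of the reference triangle: [XYZ] = ½·((-4)·(5−4) + (-1)·(4−2) + (-7)·(2−5)) = ½·(-4 − 2 + 21) = 15/2.
[WYZ] = ½·((-11/2)·(5−4) + (-1)·(4−(23/6)) + (-7)·(23/6−5)) = ½·(-11/2 − 1/6 + 49/6) = 5/4, so the X-coordinate is (5/4)/(15/2) = 1/6.
[XWZ] = ½·((-4)·(23/6−4) + (-11/2)·(4−2) + (-7)·(2−(23/6))) = ½·(2/3 − 11 + 77/6) = 5/4, so the Y-coordinate is 1/6.
[XYW] = ½·((-4)·(5−(23/6)) + (-1)·(23/6−2) + (-11/2)·(2−5)) = ½·(-14/3 − 11/6 + 33/2) = 5, so the Z-coordinate is 2/3.

(1/6, 1/6, 2/3)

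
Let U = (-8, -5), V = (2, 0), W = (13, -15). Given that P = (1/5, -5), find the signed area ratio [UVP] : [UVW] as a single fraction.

[UVW] = ½·((-8)·(0−(-15)) + 2·(-15−(-5)) + 13·(-5−0)) = ½·(-120 − 20 − 65) = -205/2.
[UVP] = ½·((-8)·(0−(-5)) + 2·(-5−(-5)) + (1/5)·(-5−0)) = ½·(-40 + 0 − 1) = -41/2, so the ratio is (-41/2)/(-205/2) = 1/5.

1/5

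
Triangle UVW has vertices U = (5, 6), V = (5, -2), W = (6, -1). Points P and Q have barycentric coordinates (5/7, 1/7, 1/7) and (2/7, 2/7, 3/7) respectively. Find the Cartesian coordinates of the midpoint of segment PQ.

(37/7, 16/7)

Barycentric coordinates of the midpoint are the average: (1/2, 3/14, 2/7).
Converting: (1/2)·U + (3/14)·V + (2/7)·W = (37/7, 16/7).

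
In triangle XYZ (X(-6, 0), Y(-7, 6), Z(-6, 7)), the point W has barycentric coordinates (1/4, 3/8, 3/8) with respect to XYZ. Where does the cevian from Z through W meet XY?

Line ZW meets XY where the Z-coordinate vanishes; zeroing W's Z-weight and renormalizing leaves X, Y-weights 1/4 : 3/8 → (2/5, 3/5).
So V = (2/5)·X + (3/5)·Y = (-33/5, 18/5).

(-33/5, 18/5)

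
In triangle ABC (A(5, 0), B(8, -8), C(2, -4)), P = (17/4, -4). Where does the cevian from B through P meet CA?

Barycentric coordinates of P with respect to ABC: (1/4, 1/4, 1/2).
On side CA the B-coordinate is zero; dropping P's B-weight 1/4 and renormalizing the remaining 1/2 : 1/4 gives weights 2/3, 1/3 on C, A.
Q = (2/3)·(2, -4) + (1/3)·(5, 0) = (3, -8/3).

(3, -8/3)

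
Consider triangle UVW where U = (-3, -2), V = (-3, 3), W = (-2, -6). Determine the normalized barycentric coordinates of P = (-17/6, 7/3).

Signed area of the reference triangle: [UVW] = ½·((-3)·(3−(-6)) + (-3)·(-6−(-2)) + (-2)·(-2−3)) = ½·(-27 + 12 + 10) = -5/2.
[PVW] = ½·((-17/6)·(3−(-6)) + (-3)·(-6−(7/3)) + (-2)·(7/3−3)) = ½·(-51/2 + 25 + 4/3) = 5/12, so the U-coordinate is (5/12)/(-5/2) = -1/6.
[UPW] = ½·((-3)·(7/3−(-6)) + (-17/6)·(-6−(-2)) + (-2)·(-2−(7/3))) = ½·(-25 + 34/3 + 26/3) = -5/2, so the V-coordinate is 1.
[UVP] = ½·((-3)·(3−(7/3)) + (-3)·(7/3−(-2)) + (-17/6)·(-2−3)) = ½·(-2 − 13 + 85/6) = -5/12, so the W-coordinate is 1/6.
Check: -1/6 + 1 + 1/6 = 1.

(-1/6, 1, 1/6)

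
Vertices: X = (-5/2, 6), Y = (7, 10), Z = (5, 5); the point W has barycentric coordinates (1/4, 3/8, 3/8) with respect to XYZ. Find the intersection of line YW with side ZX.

(2, 27/5)

Line YW meets ZX where the Y-coordinate vanishes; zeroing W's Y-weight and renormalizing leaves Z, X-weights 3/8 : 1/4 → (3/5, 2/5).
So V = (3/5)·Z + (2/5)·X = (2, 27/5).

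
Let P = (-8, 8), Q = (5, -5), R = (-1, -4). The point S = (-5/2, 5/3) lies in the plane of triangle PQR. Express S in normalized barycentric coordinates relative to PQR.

Signed area of the reference triangle: [PQR] = ½·((-8)·(-5−(-4)) + 5·(-4−8) + (-1)·(8−(-5))) = ½·(8 − 60 − 13) = -65/2.
[SQR] = ½·((-5/2)·(-5−(-4)) + 5·(-4−(5/3)) + (-1)·(5/3−(-5))) = ½·(5/2 − 85/3 − 20/3) = -65/4, so the P-coordinate is (-65/4)/(-65/2) = 1/2.
[PSR] = ½·((-8)·(5/3−(-4)) + (-5/2)·(-4−8) + (-1)·(8−(5/3))) = ½·(-136/3 + 30 − 19/3) = -65/6, so the Q-coordinate is 1/3.
[PQS] = ½·((-8)·(-5−(5/3)) + 5·(5/3−8) + (-5/2)·(8−(-5))) = ½·(160/3 − 95/3 − 65/2) = -65/12, so the R-coordinate is 1/6.
Check: 1/2 + 1/3 + 1/6 = 1.

(1/2, 1/3, 1/6)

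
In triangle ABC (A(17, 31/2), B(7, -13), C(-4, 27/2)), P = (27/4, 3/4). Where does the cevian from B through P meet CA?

Barycentric coordinates of P with respect to ABC: (1/4, 1/2, 1/4).
On side CA the B-coordinate is zero; dropping P's B-weight 1/2 and renormalizing the remaining 1/4 : 1/4 gives weights 1/2, 1/2 on C, A.
Q = (1/2)·(-4, 27/2) + (1/2)·(17, 31/2) = (13/2, 29/2).

(13/2, 29/2)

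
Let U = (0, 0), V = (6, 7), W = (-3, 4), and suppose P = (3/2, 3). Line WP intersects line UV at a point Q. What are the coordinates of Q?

(12/5, 14/5)

Barycentric coordinates of P with respect to UVW: (1/2, 1/3, 1/6).
On side UV the W-coordinate is zero; dropping P's W-weight 1/6 and renormalizing the remaining 1/2 : 1/3 gives weights 3/5, 2/5 on U, V.
Q = (3/5)·(0, 0) + (2/5)·(6, 7) = (12/5, 14/5).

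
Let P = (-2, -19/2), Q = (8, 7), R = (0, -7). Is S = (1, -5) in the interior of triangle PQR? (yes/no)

yes

Barycentric coordinates of S: (1/4, 3/16, 9/16).
The three coordinates are positive, positive, positive; a point is interior exactly when all three are positive.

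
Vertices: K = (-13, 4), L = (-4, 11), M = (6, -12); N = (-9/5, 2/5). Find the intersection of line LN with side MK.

(-1/3, -20/3)

Barycentric coordinates of N with respect to KLM: (1/5, 2/5, 2/5).
On side MK the L-coordinate is zero; dropping N's L-weight 2/5 and renormalizing the remaining 2/5 : 1/5 gives weights 2/3, 1/3 on M, K.
J = (2/3)·(6, -12) + (1/3)·(-13, 4) = (-1/3, -20/3).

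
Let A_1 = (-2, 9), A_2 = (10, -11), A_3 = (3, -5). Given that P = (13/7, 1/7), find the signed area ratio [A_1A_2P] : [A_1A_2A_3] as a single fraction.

[A_1A_2A_3] = ½·((-2)·(-11−(-5)) + 10·(-5−9) + 3·(9−(-11))) = ½·(12 − 140 + 60) = -34.
[A_1A_2P] = ½·((-2)·(-11−(1/7)) + 10·(1/7−9) + (13/7)·(9−(-11))) = ½·(156/7 − 620/7 + 260/7) = -102/7, so the ratio is (-102/7)/(-34) = 3/7.

3/7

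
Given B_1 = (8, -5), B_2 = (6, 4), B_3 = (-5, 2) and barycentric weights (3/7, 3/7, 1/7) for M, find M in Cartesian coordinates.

(37/7, -1/7)

M = (3/7)·B_1 + (3/7)·B_2 + (1/7)·B_3.
x-coordinate: (3/7)·8 + (3/7)·6 + (1/7)·(-5) = 37/7.
y-coordinate: (3/7)·(-5) + (3/7)·4 + (1/7)·2 = -1/7.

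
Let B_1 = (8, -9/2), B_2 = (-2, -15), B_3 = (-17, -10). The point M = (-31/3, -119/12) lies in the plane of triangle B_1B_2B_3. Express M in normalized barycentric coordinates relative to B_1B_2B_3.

Signed area of the reference triangle: [B_1B_2B_3] = ½·(8·(-15−(-10)) + (-2)·(-10−(-9/2)) + (-17)·(-9/2−(-15))) = ½·(-40 + 11 − 357/2) = -415/4.
[MB_2B_3] = ½·((-31/3)·(-15−(-10)) + (-2)·(-10−(-119/12)) + (-17)·(-119/12−(-15))) = ½·(155/3 + 1/6 − 1037/12) = -415/24, so the B_1-coordinate is (-415/24)/(-415/4) = 1/6.
[B_1MB_3] = ½·(8·(-119/12−(-10)) + (-31/3)·(-10−(-9/2)) + (-17)·(-9/2−(-119/12))) = ½·(2/3 + 341/6 − 1105/12) = -415/24, so the B_2-coordinate is 1/6.
[B_1B_2M] = ½·(8·(-15−(-119/12)) + (-2)·(-119/12−(-9/2)) + (-31/3)·(-9/2−(-15))) = ½·(-122/3 + 65/6 − 217/2) = -415/6, so the B_3-coordinate is 2/3.
Check: 1/6 + 1/6 + 2/3 = 1.

(1/6, 1/6, 2/3)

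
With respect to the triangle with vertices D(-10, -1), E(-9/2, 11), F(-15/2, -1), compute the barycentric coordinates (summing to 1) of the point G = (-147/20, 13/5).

Signed area of the reference triangle: [DEF] = ½·((-10)·(11−(-1)) + (-9/2)·(-1−(-1)) + (-15/2)·(-1−11)) = ½·(-120 + 0 + 90) = -15.
[GEF] = ½·((-147/20)·(11−(-1)) + (-9/2)·(-1−(13/5)) + (-15/2)·(13/5−11)) = ½·(-441/5 + 81/5 + 63) = -9/2, so the D-coordinate is (-9/2)/(-15) = 3/10.
[DGF] = ½·((-10)·(13/5−(-1)) + (-147/20)·(-1−(-1)) + (-15/2)·(-1−(13/5))) = ½·(-36 + 0 + 27) = -9/2, so the E-coordinate is 3/10.
[DEG] = ½·((-10)·(11−(13/5)) + (-9/2)·(13/5−(-1)) + (-147/20)·(-1−11)) = ½·(-84 − 81/5 + 441/5) = -6, so the F-coordinate is 2/5.
Check: 3/10 + 3/10 + 2/5 = 1.

(3/10, 3/10, 2/5)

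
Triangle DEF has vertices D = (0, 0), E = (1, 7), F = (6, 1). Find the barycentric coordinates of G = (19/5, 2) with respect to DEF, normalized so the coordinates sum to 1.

(1/5, 1/5, 3/5)

Signed area of the reference triangle: [DEF] = ½·(0·(7−1) + 1·(1−0) + 6·(0−7)) = ½·(0 + 1 − 42) = -41/2.
[GEF] = ½·((19/5)·(7−1) + 1·(1−2) + 6·(2−7)) = ½·(114/5 − 1 − 30) = -41/10, so the D-coordinate is (-41/10)/(-41/2) = 1/5.
[DGF] = ½·(0·(2−1) + (19/5)·(1−0) + 6·(0−2)) = ½·(0 + 19/5 − 12) = -41/10, so the E-coordinate is 1/5.
[DEG] = ½·(0·(7−2) + 1·(2−0) + (19/5)·(0−7)) = ½·(0 + 2 − 133/5) = -123/10, so the F-coordinate is 3/5.
Check: 1/5 + 1/5 + 3/5 = 1.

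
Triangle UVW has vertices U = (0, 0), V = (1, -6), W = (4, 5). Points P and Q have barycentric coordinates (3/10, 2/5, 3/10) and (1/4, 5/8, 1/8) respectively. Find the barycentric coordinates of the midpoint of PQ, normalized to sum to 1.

(11/40, 41/80, 17/80)

Since both coordinate triples sum to 1, the midpoint's barycentrics are the componentwise average.
(3/10+1/4)/2 = 11/40; similarly 41/80 and 17/80.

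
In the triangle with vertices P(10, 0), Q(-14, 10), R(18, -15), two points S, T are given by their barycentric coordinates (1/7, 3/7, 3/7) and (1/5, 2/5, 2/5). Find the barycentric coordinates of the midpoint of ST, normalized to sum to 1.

Since both coordinate triples sum to 1, the midpoint's barycentrics are the componentwise average.
(1/7+1/5)/2 = 6/35; similarly 29/70 and 29/70.

(6/35, 29/70, 29/70)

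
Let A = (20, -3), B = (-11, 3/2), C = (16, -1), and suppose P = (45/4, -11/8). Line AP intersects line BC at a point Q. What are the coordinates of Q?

(5/2, 1/4)

Barycentric coordinates of P with respect to ABC: (1/2, 1/4, 1/4).
On side BC the A-coordinate is zero; dropping P's A-weight 1/2 and renormalizing the remaining 1/4 : 1/4 gives weights 1/2, 1/2 on B, C.
Q = (1/2)·(-11, 3/2) + (1/2)·(16, -1) = (5/2, 1/4).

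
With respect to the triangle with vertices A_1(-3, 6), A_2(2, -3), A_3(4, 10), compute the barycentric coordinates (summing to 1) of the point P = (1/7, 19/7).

Signed area of the reference triangle: [A_1A_2A_3] = ½·((-3)·(-3−10) + 2·(10−6) + 4·(6−(-3))) = ½·(39 + 8 + 36) = 83/2.
[PA_2A_3] = ½·((1/7)·(-3−10) + 2·(10−(19/7)) + 4·(19/7−(-3))) = ½·(-13/7 + 102/7 + 160/7) = 249/14, so the A_1-coordinate is (249/14)/(83/2) = 3/7.
[A_1PA_3] = ½·((-3)·(19/7−10) + (1/7)·(10−6) + 4·(6−(19/7))) = ½·(153/7 + 4/7 + 92/7) = 249/14, so the A_2-coordinate is 3/7.
[A_1A_2P] = ½·((-3)·(-3−(19/7)) + 2·(19/7−6) + (1/7)·(6−(-3))) = ½·(120/7 − 46/7 + 9/7) = 83/14, so the A_3-coordinate is 1/7.

(3/7, 3/7, 1/7)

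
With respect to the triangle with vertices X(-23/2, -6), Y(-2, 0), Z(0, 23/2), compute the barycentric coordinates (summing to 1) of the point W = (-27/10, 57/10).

(1/5, 1/5, 3/5)

Signed area of the reference triangle: [XYZ] = ½·((-23/2)·(0−(23/2)) + (-2)·(23/2−(-6)) + 0·(-6−0)) = ½·(529/4 − 35 + 0) = 389/8.
[WYZ] = ½·((-27/10)·(0−(23/2)) + (-2)·(23/2−(57/10)) + 0·(57/10−0)) = ½·(621/20 − 58/5 + 0) = 389/40, so the X-coordinate is (389/40)/(389/8) = 1/5.
[XWZ] = ½·((-23/2)·(57/10−(23/2)) + (-27/10)·(23/2−(-6)) + 0·(-6−(57/10))) = ½·(667/10 − 189/4 + 0) = 389/40, so the Y-coordinate is 1/5.
[XYW] = ½·((-23/2)·(0−(57/10)) + (-2)·(57/10−(-6)) + (-27/10)·(-6−0)) = ½·(1311/20 − 117/5 + 81/5) = 1167/40, so the Z-coordinate is 3/5.
Check: 1/5 + 1/5 + 3/5 = 1.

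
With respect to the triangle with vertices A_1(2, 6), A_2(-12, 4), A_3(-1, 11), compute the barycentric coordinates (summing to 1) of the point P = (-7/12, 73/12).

Signed area of the reference triangle: [A_1A_2A_3] = ½·(2·(4−11) + (-12)·(11−6) + (-1)·(6−4)) = ½·(-14 − 60 − 2) = -38.
[PA_2A_3] = ½·((-7/12)·(4−11) + (-12)·(11−(73/12)) + (-1)·(73/12−4)) = ½·(49/12 − 59 − 25/12) = -57/2, so the A_1-coordinate is (-57/2)/(-38) = 3/4.
[A_1PA_3] = ½·(2·(73/12−11) + (-7/12)·(11−6) + (-1)·(6−(73/12))) = ½·(-59/6 − 35/12 + 1/12) = -19/3, so the A_2-coordinate is 1/6.
[A_1A_2P] = ½·(2·(4−(73/12)) + (-12)·(73/12−6) + (-7/12)·(6−4)) = ½·(-25/6 − 1 − 7/6) = -19/6, so the A_3-coordinate is 1/12.
Check: 3/4 + 1/6 + 1/12 = 1.

(3/4, 1/6, 1/12)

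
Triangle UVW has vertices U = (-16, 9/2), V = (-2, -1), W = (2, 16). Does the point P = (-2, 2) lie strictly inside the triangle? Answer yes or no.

yes

Barycentric coordinates of P: (3/65, 103/130, 21/130).
The three coordinates are positive, positive, positive; a point is interior exactly when all three are positive.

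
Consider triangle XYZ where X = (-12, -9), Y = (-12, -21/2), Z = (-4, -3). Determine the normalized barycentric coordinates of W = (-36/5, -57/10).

(1/5, 1/5, 3/5)

Signed area of the reference triangle: [XYZ] = ½·((-12)·(-21/2−(-3)) + (-12)·(-3−(-9)) + (-4)·(-9−(-21/2))) = ½·(90 − 72 − 6) = 6.
[WYZ] = ½·((-36/5)·(-21/2−(-3)) + (-12)·(-3−(-57/10)) + (-4)·(-57/10−(-21/2))) = ½·(54 − 162/5 − 96/5) = 6/5, so the X-coordinate is (6/5)/6 = 1/5.
[XWZ] = ½·((-12)·(-57/10−(-3)) + (-36/5)·(-3−(-9)) + (-4)·(-9−(-57/10))) = ½·(162/5 − 216/5 + 66/5) = 6/5, so the Y-coordinate is 1/5.
[XYW] = ½·((-12)·(-21/2−(-57/10)) + (-12)·(-57/10−(-9)) + (-36/5)·(-9−(-21/2))) = ½·(288/5 − 198/5 − 54/5) = 18/5, so the Z-coordinate is 3/5.
Check: 1/5 + 1/5 + 3/5 = 1.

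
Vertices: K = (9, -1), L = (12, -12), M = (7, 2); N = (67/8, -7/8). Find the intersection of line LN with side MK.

(55/7, 5/7)

Barycentric coordinates of N with respect to KLM: (3/8, 1/8, 1/2).
On side MK the L-coordinate is zero; dropping N's L-weight 1/8 and renormalizing the remaining 1/2 : 3/8 gives weights 4/7, 3/7 on M, K.
J = (4/7)·(7, 2) + (3/7)·(9, -1) = (55/7, 5/7).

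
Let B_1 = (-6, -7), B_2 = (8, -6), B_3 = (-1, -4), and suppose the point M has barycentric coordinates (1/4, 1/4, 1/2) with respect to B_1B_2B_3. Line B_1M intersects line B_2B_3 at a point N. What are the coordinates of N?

(2, -14/3)

Line B_1M meets B_2B_3 where the B_1-coordinate vanishes; zeroing M's B_1-weight and renormalizing leaves B_2, B_3-weights 1/4 : 1/2 → (1/3, 2/3).
So N = (1/3)·B_2 + (2/3)·B_3 = (2, -14/3).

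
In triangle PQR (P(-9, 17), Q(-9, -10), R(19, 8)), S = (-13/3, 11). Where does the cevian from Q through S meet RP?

(-17/5, 76/5)

Barycentric coordinates of S with respect to PQR: (2/3, 1/6, 1/6).
On side RP the Q-coordinate is zero; dropping S's Q-weight 1/6 and renormalizing the remaining 1/6 : 2/3 gives weights 1/5, 4/5 on R, P.
T = (1/5)·(19, 8) + (4/5)·(-9, 17) = (-17/5, 76/5).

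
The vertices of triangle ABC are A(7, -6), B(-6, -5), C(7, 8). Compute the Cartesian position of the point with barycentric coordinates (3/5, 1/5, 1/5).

(22/5, -3)

P = (3/5)·A + (1/5)·B + (1/5)·C.
x-coordinate: (3/5)·7 + (1/5)·(-6) + (1/5)·7 = 22/5.
y-coordinate: (3/5)·(-6) + (1/5)·(-5) + (1/5)·8 = -3.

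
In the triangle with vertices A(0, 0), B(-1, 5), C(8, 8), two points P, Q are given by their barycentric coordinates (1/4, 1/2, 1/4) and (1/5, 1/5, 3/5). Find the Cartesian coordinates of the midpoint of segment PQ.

Barycentric coordinates of the midpoint are the average: (9/40, 7/20, 17/40).
Converting: (9/40)·A + (7/20)·B + (17/40)·C = (61/20, 103/20).

(61/20, 103/20)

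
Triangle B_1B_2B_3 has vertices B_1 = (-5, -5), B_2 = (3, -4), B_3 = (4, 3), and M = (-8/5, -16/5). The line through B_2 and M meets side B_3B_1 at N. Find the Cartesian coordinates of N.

Barycentric coordinates of M with respect to B_1B_2B_3: (3/5, 1/5, 1/5).
On side B_3B_1 the B_2-coordinate is zero; dropping M's B_2-weight 1/5 and renormalizing the remaining 1/5 : 3/5 gives weights 1/4, 3/4 on B_3, B_1.
N = (1/4)·(4, 3) + (3/4)·(-5, -5) = (-11/4, -3).

(-11/4, -3)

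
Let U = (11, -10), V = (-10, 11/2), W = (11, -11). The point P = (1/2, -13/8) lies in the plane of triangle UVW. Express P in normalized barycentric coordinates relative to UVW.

(9/8, 1/2, -5/8)

Signed area of the reference triangle: [UVW] = ½·(11·(11/2−(-11)) + (-10)·(-11−(-10)) + 11·(-10−(11/2))) = ½·(363/2 + 10 − 341/2) = 21/2.
[PVW] = ½·((1/2)·(11/2−(-11)) + (-10)·(-11−(-13/8)) + 11·(-13/8−(11/2))) = ½·(33/4 + 375/4 − 627/8) = 189/16, so the U-coordinate is (189/16)/(21/2) = 9/8.
[UPW] = ½·(11·(-13/8−(-11)) + (1/2)·(-11−(-10)) + 11·(-10−(-13/8))) = ½·(825/8 − 1/2 − 737/8) = 21/4, so the V-coordinate is 1/2.
[UVP] = ½·(11·(11/2−(-13/8)) + (-10)·(-13/8−(-10)) + (1/2)·(-10−(11/2))) = ½·(627/8 − 335/4 − 31/4) = -105/16, so the W-coordinate is -5/8.
Check: 9/8 + 1/2 − 5/8 = 1.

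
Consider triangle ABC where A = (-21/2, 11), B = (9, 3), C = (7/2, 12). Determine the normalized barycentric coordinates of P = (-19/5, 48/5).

Signed area of the reference triangle: [ABC] = ½·((-21/2)·(3−12) + 9·(12−11) + (7/2)·(11−3)) = ½·(189/2 + 9 + 28) = 263/4.
[PBC] = ½·((-19/5)·(3−12) + 9·(12−(48/5)) + (7/2)·(48/5−3)) = ½·(171/5 + 108/5 + 231/10) = 789/20, so the A-coordinate is (789/20)/(263/4) = 3/5.
[APC] = ½·((-21/2)·(48/5−12) + (-19/5)·(12−11) + (7/2)·(11−(48/5))) = ½·(126/5 − 19/5 + 49/10) = 263/20, so the B-coordinate is 1/5.
[ABP] = ½·((-21/2)·(3−(48/5)) + 9·(48/5−11) + (-19/5)·(11−3)) = ½·(693/10 − 63/5 − 152/5) = 263/20, so the C-coordinate is 1/5.

(3/5, 1/5, 1/5)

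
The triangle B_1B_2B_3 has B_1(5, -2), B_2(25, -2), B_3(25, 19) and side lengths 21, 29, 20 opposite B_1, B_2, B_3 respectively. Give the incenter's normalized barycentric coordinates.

The incenter has barycentric coordinates proportional to the opposite side lengths: (21 : 29 : 20).
Normalizing by 21+29+20 = 70 gives (3/10, 29/70, 2/7).

(3/10, 29/70, 2/7)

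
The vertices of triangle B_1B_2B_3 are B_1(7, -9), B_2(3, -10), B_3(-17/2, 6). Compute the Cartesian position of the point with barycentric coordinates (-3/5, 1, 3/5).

(-63/10, -1)

M = (-3/5)·B_1 + 1·B_2 + (3/5)·B_3.
x-coordinate: (-3/5)·7 + 1·3 + (3/5)·(-17/2) = -63/10.
y-coordinate: (-3/5)·(-9) + 1·(-10) + (3/5)·6 = -1.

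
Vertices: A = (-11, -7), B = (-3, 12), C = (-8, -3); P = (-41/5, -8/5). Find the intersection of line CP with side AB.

(-25/3, -2/3)

Barycentric coordinates of P with respect to ABC: (2/5, 1/5, 2/5).
On side AB the C-coordinate is zero; dropping P's C-weight 2/5 and renormalizing the remaining 2/5 : 1/5 gives weights 2/3, 1/3 on A, B.
Q = (2/3)·(-11, -7) + (1/3)·(-3, 12) = (-25/3, -2/3).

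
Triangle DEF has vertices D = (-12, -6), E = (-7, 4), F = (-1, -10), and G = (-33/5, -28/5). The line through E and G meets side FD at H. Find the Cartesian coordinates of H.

(-13/2, -8)

Barycentric coordinates of G with respect to DEF: (2/5, 1/5, 2/5).
On side FD the E-coordinate is zero; dropping G's E-weight 1/5 and renormalizing the remaining 2/5 : 2/5 gives weights 1/2, 1/2 on F, D.
H = (1/2)·(-1, -10) + (1/2)·(-12, -6) = (-13/2, -8).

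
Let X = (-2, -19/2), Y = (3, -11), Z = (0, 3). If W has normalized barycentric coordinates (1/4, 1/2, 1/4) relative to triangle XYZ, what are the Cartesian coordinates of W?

W = (1/4)·X + (1/2)·Y + (1/4)·Z.
x-coordinate: (1/4)·(-2) + (1/2)·3 + (1/4)·0 = 1.
y-coordinate: (1/4)·(-19/2) + (1/2)·(-11) + (1/4)·3 = -57/8.

(1, -57/8)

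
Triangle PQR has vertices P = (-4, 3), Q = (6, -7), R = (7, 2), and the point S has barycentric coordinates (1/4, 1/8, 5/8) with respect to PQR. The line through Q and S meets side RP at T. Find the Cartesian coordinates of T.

Line QS meets RP where the Q-coordinate vanishes; zeroing S's Q-weight and renormalizing leaves R, P-weights 5/8 : 1/4 → (5/7, 2/7).
So T = (5/7)·R + (2/7)·P = (27/7, 16/7).

(27/7, 16/7)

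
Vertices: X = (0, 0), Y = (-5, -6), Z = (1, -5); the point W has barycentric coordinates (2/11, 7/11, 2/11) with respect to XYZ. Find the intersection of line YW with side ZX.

Line YW meets ZX where the Y-coordinate vanishes; zeroing W's Y-weight and renormalizing leaves Z, X-weights 2/11 : 2/11 → (1/2, 1/2).
So V = (1/2)·Z + (1/2)·X = (1/2, -5/2).

(1/2, -5/2)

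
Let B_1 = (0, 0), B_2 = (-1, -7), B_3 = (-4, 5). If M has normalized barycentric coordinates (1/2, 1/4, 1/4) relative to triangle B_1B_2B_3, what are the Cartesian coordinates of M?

(-5/4, -1/2)

M = (1/2)·B_1 + (1/4)·B_2 + (1/4)·B_3.
x-coordinate: (1/2)·0 + (1/4)·(-1) + (1/4)·(-4) = -5/4.
y-coordinate: (1/2)·0 + (1/4)·(-7) + (1/4)·5 = -1/2.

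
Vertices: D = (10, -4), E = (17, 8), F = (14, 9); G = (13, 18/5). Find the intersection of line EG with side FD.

(12, 5/2)

Barycentric coordinates of G with respect to DEF: (2/5, 1/5, 2/5).
On side FD the E-coordinate is zero; dropping G's E-weight 1/5 and renormalizing the remaining 2/5 : 2/5 gives weights 1/2, 1/2 on F, D.
H = (1/2)·(14, 9) + (1/2)·(10, -4) = (12, 5/2).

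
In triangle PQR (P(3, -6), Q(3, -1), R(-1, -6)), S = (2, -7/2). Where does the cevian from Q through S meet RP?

Barycentric coordinates of S with respect to PQR: (1/4, 1/2, 1/4).
On side RP the Q-coordinate is zero; dropping S's Q-weight 1/2 and renormalizing the remaining 1/4 : 1/4 gives weights 1/2, 1/2 on R, P.
T = (1/2)·(-1, -6) + (1/2)·(3, -6) = (1, -6).

(1, -6)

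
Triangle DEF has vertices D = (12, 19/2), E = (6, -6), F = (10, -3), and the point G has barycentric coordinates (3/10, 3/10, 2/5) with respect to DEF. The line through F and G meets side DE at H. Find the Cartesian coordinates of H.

Line FG meets DE where the F-coordinate vanishes; zeroing G's F-weight and renormalizing leaves D, E-weights 3/10 : 3/10 → (1/2, 1/2).
So H = (1/2)·D + (1/2)·E = (9, 7/4).

(9, 7/4)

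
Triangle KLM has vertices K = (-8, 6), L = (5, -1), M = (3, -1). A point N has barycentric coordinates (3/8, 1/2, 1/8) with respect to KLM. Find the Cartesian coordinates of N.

N = (3/8)·K + (1/2)·L + (1/8)·M.
x-coordinate: (3/8)·(-8) + (1/2)·5 + (1/8)·3 = -1/8.
y-coordinate: (3/8)·6 + (1/2)·(-1) + (1/8)·(-1) = 13/8.

(-1/8, 13/8)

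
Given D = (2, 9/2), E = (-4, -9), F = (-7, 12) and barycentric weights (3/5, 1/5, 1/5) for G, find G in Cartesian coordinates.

(-1, 33/10)

G = (3/5)·D + (1/5)·E + (1/5)·F.
x-coordinate: (3/5)·2 + (1/5)·(-4) + (1/5)·(-7) = -1.
y-coordinate: (3/5)·(9/2) + (1/5)·(-9) + (1/5)·12 = 33/10.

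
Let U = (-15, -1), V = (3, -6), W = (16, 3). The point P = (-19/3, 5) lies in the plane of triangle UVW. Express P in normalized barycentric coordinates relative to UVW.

Signed area of the reference triangle: [UVW] = ½·((-15)·(-6−3) + 3·(3−(-1)) + 16·(-1−(-6))) = ½·(135 + 12 + 80) = 227/2.
[PVW] = ½·((-19/3)·(-6−3) + 3·(3−5) + 16·(5−(-6))) = ½·(57 − 6 + 176) = 227/2, so the U-coordinate is (227/2)/(227/2) = 1.
[UPW] = ½·((-15)·(5−3) + (-19/3)·(3−(-1)) + 16·(-1−5)) = ½·(-30 − 76/3 − 96) = -227/3, so the V-coordinate is -2/3.
[UVP] = ½·((-15)·(-6−5) + 3·(5−(-1)) + (-19/3)·(-1−(-6))) = ½·(165 + 18 − 95/3) = 227/3, so the W-coordinate is 2/3.

(1, -2/3, 2/3)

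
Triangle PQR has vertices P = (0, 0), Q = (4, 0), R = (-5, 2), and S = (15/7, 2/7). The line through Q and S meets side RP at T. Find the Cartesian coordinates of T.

(-5/2, 1)

Barycentric coordinates of S with respect to PQR: (1/7, 5/7, 1/7).
On side RP the Q-coordinate is zero; dropping S's Q-weight 5/7 and renormalizing the remaining 1/7 : 1/7 gives weights 1/2, 1/2 on R, P.
T = (1/2)·(-5, 2) + (1/2)·(0, 0) = (-5/2, 1).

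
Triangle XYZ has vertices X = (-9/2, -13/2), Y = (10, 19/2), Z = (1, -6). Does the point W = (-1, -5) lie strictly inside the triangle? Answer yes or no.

Barycentric coordinates of W: (160/323, 26/323, 137/323).
The three coordinates are positive, positive, positive; a point is interior exactly when all three are positive.

yes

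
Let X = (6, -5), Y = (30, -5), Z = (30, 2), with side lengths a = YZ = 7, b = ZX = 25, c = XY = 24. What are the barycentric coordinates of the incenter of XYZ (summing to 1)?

The incenter has barycentric coordinates proportional to the opposite side lengths: (7 : 25 : 24).
Normalizing by 7+25+24 = 56 gives (1/8, 25/56, 3/7).

(1/8, 25/56, 3/7)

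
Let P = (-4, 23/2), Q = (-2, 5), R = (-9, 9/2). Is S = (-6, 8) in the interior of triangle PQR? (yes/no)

yes

Barycentric coordinates of S: (46/93, 7/93, 40/93).
The three coordinates are positive, positive, positive; a point is interior exactly when all three are positive.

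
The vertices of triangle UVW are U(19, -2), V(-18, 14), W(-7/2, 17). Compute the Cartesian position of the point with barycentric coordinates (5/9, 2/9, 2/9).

P = (5/9)·U + (2/9)·V + (2/9)·W.
x-coordinate: (5/9)·19 + (2/9)·(-18) + (2/9)·(-7/2) = 52/9.
y-coordinate: (5/9)·(-2) + (2/9)·14 + (2/9)·17 = 52/9.

(52/9, 52/9)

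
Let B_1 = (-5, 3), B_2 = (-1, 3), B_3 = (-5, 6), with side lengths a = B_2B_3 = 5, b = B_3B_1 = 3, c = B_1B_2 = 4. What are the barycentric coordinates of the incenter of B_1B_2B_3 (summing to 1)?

(5/12, 1/4, 1/3)

The incenter has barycentric coordinates proportional to the opposite side lengths: (5 : 3 : 4).
Normalizing by 5+3+4 = 12 gives (5/12, 1/4, 1/3).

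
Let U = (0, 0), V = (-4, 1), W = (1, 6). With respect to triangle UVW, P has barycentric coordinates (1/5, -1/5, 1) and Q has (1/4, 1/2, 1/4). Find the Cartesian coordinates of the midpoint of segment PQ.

Barycentric coordinates of the midpoint are the average: (9/40, 3/20, 5/8).
Converting: (9/40)·U + (3/20)·V + (5/8)·W = (1/40, 39/10).

(1/40, 39/10)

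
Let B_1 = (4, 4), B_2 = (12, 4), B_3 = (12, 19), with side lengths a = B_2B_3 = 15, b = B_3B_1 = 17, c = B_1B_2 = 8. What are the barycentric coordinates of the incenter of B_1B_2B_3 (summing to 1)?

The incenter has barycentric coordinates proportional to the opposite side lengths: (15 : 17 : 8).
Normalizing by 15+17+8 = 40 gives (3/8, 17/40, 1/5).

(3/8, 17/40, 1/5)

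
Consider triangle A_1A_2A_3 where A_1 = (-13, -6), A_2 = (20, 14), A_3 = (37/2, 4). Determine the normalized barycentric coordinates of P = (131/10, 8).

(1/5, 3/5, 1/5)

Signed area of the reference triangle: [A_1A_2A_3] = ½·((-13)·(14−4) + 20·(4−(-6)) + (37/2)·(-6−14)) = ½·(-130 + 200 − 370) = -150.
[PA_2A_3] = ½·((131/10)·(14−4) + 20·(4−8) + (37/2)·(8−14)) = ½·(131 − 80 − 111) = -30, so the A_1-coordinate is (-30)/(-150) = 1/5.
[A_1PA_3] = ½·((-13)·(8−4) + (131/10)·(4−(-6)) + (37/2)·(-6−8)) = ½·(-52 + 131 − 259) = -90, so the A_2-coordinate is 3/5.
[A_1A_2P] = ½·((-13)·(14−8) + 20·(8−(-6)) + (131/10)·(-6−14)) = ½·(-78 + 280 − 262) = -30, so the A_3-coordinate is 1/5.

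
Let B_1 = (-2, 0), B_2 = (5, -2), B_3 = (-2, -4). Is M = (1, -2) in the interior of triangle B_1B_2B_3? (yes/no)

yes

Barycentric coordinates of M: (2/7, 3/7, 2/7).
The three coordinates are positive, positive, positive; a point is interior exactly when all three are positive.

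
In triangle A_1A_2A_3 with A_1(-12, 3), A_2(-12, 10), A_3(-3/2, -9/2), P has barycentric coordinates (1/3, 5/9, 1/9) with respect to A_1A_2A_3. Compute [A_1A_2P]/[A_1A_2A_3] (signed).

The signed ratio [A_1A_2P]/[A_1A_2A_3] equals the barycentric coordinate of P at vertex A_3, which is 1/9.

1/9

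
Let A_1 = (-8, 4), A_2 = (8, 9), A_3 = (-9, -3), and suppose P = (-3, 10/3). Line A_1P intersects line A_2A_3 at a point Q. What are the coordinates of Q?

(-1/2, 3)

Barycentric coordinates of P with respect to A_1A_2A_3: (1/3, 1/3, 1/3).
On side A_2A_3 the A_1-coordinate is zero; dropping P's A_1-weight 1/3 and renormalizing the remaining 1/3 : 1/3 gives weights 1/2, 1/2 on A_2, A_3.
Q = (1/2)·(8, 9) + (1/2)·(-9, -3) = (-1/2, 3).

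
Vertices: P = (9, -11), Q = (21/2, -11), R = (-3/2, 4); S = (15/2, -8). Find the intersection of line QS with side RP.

(11/2, -6)

Barycentric coordinates of S with respect to PQR: (2/5, 2/5, 1/5).
On side RP the Q-coordinate is zero; dropping S's Q-weight 2/5 and renormalizing the remaining 1/5 : 2/5 gives weights 1/3, 2/3 on R, P.
T = (1/3)·(-3/2, 4) + (2/3)·(9, -11) = (11/2, -6).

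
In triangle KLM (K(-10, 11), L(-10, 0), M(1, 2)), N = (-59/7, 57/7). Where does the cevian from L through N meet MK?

Barycentric coordinates of N with respect to KLM: (5/7, 1/7, 1/7).
On side MK the L-coordinate is zero; dropping N's L-weight 1/7 and renormalizing the remaining 1/7 : 5/7 gives weights 1/6, 5/6 on M, K.
J = (1/6)·(1, 2) + (5/6)·(-10, 11) = (-49/6, 19/2).

(-49/6, 19/2)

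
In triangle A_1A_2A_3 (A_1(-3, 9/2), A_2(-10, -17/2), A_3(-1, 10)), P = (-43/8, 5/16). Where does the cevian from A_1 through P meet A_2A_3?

Barycentric coordinates of P with respect to A_1A_2A_3: (1/2, 3/8, 1/8).
On side A_2A_3 the A_1-coordinate is zero; dropping P's A_1-weight 1/2 and renormalizing the remaining 3/8 : 1/8 gives weights 3/4, 1/4 on A_2, A_3.
Q = (3/4)·(-10, -17/2) + (1/4)·(-1, 10) = (-31/4, -31/8).

(-31/4, -31/8)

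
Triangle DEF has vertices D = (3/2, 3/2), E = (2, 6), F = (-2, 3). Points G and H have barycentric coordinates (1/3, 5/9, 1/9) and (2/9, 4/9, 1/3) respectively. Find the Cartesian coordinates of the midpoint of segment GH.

(35/36, 49/12)

Barycentric coordinates of the midpoint are the average: (5/18, 1/2, 2/9).
Converting: (5/18)·D + (1/2)·E + (2/9)·F = (35/36, 49/12).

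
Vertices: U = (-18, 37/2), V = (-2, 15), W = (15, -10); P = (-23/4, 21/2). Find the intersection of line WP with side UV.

(-38/3, 52/3)

Barycentric coordinates of P with respect to UVW: (1/2, 1/4, 1/4).
On side UV the W-coordinate is zero; dropping P's W-weight 1/4 and renormalizing the remaining 1/2 : 1/4 gives weights 2/3, 1/3 on U, V.
Q = (2/3)·(-18, 37/2) + (1/3)·(-2, 15) = (-38/3, 52/3).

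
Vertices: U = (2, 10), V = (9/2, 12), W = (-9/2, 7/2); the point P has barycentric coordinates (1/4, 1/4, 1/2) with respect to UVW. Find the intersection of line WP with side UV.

Line WP meets UV where the W-coordinate vanishes; zeroing P's W-weight and renormalizing leaves U, V-weights 1/4 : 1/4 → (1/2, 1/2).
So Q = (1/2)·U + (1/2)·V = (13/4, 11).

(13/4, 11)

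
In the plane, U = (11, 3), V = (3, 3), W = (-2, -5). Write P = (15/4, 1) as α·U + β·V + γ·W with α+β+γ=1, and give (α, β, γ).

(1/4, 1/2, 1/4)

Signed area of the reference triangle: [UVW] = ½·(11·(3−(-5)) + 3·(-5−3) + (-2)·(3−3)) = ½·(88 − 24 + 0) = 32.
[PVW] = ½·((15/4)·(3−(-5)) + 3·(-5−1) + (-2)·(1−3)) = ½·(30 − 18 + 4) = 8, so the U-coordinate is 8/32 = 1/4.
[UPW] = ½·(11·(1−(-5)) + (15/4)·(-5−3) + (-2)·(3−1)) = ½·(66 − 30 − 4) = 16, so the V-coordinate is 1/2.
[UVP] = ½·(11·(3−1) + 3·(1−3) + (15/4)·(3−3)) = ½·(22 − 6 + 0) = 8, so the W-coordinate is 1/4.
Check: 1/4 + 1/2 + 1/4 = 1.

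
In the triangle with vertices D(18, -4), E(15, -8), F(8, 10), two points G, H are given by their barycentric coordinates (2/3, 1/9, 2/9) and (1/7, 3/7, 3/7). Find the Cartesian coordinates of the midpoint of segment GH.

(878/63, -11/21)

Barycentric coordinates of the midpoint are the average: (17/42, 17/63, 41/126).
Converting: (17/42)·D + (17/63)·E + (41/126)·F = (878/63, -11/21).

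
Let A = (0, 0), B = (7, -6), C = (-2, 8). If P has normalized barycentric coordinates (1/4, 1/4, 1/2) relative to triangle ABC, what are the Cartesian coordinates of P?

(3/4, 5/2)

P = (1/4)·A + (1/4)·B + (1/2)·C.
x-coordinate: (1/4)·0 + (1/4)·7 + (1/2)·(-2) = 3/4.
y-coordinate: (1/4)·0 + (1/4)·(-6) + (1/2)·8 = 5/2.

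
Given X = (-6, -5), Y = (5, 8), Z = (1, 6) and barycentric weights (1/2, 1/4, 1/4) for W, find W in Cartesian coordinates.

(-3/2, 1)

W = (1/2)·X + (1/4)·Y + (1/4)·Z.
x-coordinate: (1/2)·(-6) + (1/4)·5 + (1/4)·1 = -3/2.
y-coordinate: (1/2)·(-5) + (1/4)·8 + (1/4)·6 = 1.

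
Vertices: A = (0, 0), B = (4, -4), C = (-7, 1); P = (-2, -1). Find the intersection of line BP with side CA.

(-28/5, 4/5)

Barycentric coordinates of P with respect to ABC: (1/8, 3/8, 1/2).
On side CA the B-coordinate is zero; dropping P's B-weight 3/8 and renormalizing the remaining 1/2 : 1/8 gives weights 4/5, 1/5 on C, A.
Q = (4/5)·(-7, 1) + (1/5)·(0, 0) = (-28/5, 4/5).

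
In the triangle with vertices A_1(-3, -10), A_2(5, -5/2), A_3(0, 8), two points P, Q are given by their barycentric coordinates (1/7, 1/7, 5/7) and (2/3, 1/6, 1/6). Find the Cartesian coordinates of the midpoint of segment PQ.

(-37/84, -51/56)

Barycentric coordinates of the midpoint are the average: (17/42, 13/84, 37/84).
Converting: (17/42)·A_1 + (13/84)·A_2 + (37/84)·A_3 = (-37/84, -51/56).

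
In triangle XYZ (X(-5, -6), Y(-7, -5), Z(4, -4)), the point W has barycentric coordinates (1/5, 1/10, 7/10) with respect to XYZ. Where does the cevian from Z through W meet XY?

Line ZW meets XY where the Z-coordinate vanishes; zeroing W's Z-weight and renormalizing leaves X, Y-weights 1/5 : 1/10 → (2/3, 1/3).
So V = (2/3)·X + (1/3)·Y = (-17/3, -17/3).

(-17/3, -17/3)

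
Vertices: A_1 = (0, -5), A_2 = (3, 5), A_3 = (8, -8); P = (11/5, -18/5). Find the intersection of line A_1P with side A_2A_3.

(11/2, -3/2)

Barycentric coordinates of P with respect to A_1A_2A_3: (3/5, 1/5, 1/5).
On side A_2A_3 the A_1-coordinate is zero; dropping P's A_1-weight 3/5 and renormalizing the remaining 1/5 : 1/5 gives weights 1/2, 1/2 on A_2, A_3.
Q = (1/2)·(3, 5) + (1/2)·(8, -8) = (11/2, -3/2).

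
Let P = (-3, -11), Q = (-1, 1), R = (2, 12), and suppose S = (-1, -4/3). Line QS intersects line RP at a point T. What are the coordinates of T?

Barycentric coordinates of S with respect to PQR: (1/2, 1/6, 1/3).
On side RP the Q-coordinate is zero; dropping S's Q-weight 1/6 and renormalizing the remaining 1/3 : 1/2 gives weights 2/5, 3/5 on R, P.
T = (2/5)·(2, 12) + (3/5)·(-3, -11) = (-1, -9/5).

(-1, -9/5)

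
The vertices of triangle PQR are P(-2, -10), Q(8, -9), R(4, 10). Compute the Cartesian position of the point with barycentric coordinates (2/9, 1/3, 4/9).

S = (2/9)·P + (1/3)·Q + (4/9)·R.
x-coordinate: (2/9)·(-2) + (1/3)·8 + (4/9)·4 = 4.
y-coordinate: (2/9)·(-10) + (1/3)·(-9) + (4/9)·10 = -7/9.

(4, -7/9)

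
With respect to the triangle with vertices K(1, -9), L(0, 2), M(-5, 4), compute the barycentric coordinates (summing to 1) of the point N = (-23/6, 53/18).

(1/18, 1/6, 7/9)

Signed area of the reference triangle: [KLM] = ½·(1·(2−4) + 0·(4−(-9)) + (-5)·(-9−2)) = ½·(-2 + 0 + 55) = 53/2.
[NLM] = ½·((-23/6)·(2−4) + 0·(4−(53/18)) + (-5)·(53/18−2)) = ½·(23/3 + 0 − 85/18) = 53/36, so the K-coordinate is (53/36)/(53/2) = 1/18.
[KNM] = ½·(1·(53/18−4) + (-23/6)·(4−(-9)) + (-5)·(-9−(53/18))) = ½·(-19/18 − 299/6 + 1075/18) = 53/12, so the L-coordinate is 1/6.
[KLN] = ½·(1·(2−(53/18)) + 0·(53/18−(-9)) + (-23/6)·(-9−2)) = ½·(-17/18 + 0 + 253/6) = 371/18, so the M-coordinate is 7/9.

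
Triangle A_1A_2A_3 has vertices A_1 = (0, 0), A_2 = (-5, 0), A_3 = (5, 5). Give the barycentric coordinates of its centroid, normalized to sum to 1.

The centroid is the average of the vertices, so each weight is 1/3.

(1/3, 1/3, 1/3)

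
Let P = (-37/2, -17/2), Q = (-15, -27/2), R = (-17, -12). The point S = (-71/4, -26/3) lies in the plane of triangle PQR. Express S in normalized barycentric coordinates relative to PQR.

Signed area of the reference triangle: [PQR] = ½·((-37/2)·(-27/2−(-12)) + (-15)·(-12−(-17/2)) + (-17)·(-17/2−(-27/2))) = ½·(111/4 + 105/2 − 85) = -19/8.
[SQR] = ½·((-71/4)·(-27/2−(-12)) + (-15)·(-12−(-26/3)) + (-17)·(-26/3−(-27/2))) = ½·(213/8 + 50 − 493/6) = -133/48, so the P-coordinate is (-133/48)/(-19/8) = 7/6.
[PSR] = ½·((-37/2)·(-26/3−(-12)) + (-71/4)·(-12−(-17/2)) + (-17)·(-17/2−(-26/3))) = ½·(-185/3 + 497/8 − 17/6) = -19/16, so the Q-coordinate is 1/2.
[PQS] = ½·((-37/2)·(-27/2−(-26/3)) + (-15)·(-26/3−(-17/2)) + (-71/4)·(-17/2−(-27/2))) = ½·(1073/12 + 5/2 − 355/4) = 19/12, so the R-coordinate is -2/3.
Check: 7/6 + 1/2 − 2/3 = 1.

(7/6, 1/2, -2/3)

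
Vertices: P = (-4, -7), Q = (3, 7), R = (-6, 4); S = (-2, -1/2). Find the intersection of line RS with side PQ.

Barycentric coordinates of S with respect to PQR: (1/2, 1/3, 1/6).
On side PQ the R-coordinate is zero; dropping S's R-weight 1/6 and renormalizing the remaining 1/2 : 1/3 gives weights 3/5, 2/5 on P, Q.
T = (3/5)·(-4, -7) + (2/5)·(3, 7) = (-6/5, -7/5).

(-6/5, -7/5)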